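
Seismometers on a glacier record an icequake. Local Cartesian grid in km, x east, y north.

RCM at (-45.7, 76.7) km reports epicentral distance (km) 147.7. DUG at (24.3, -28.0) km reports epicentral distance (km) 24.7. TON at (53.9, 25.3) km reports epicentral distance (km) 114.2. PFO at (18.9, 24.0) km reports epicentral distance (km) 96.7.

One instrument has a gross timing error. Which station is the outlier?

Solve using three stations at a time. Using RCM, TON, PFO (subtract circle equations pairwise → linear system) gives (x, y) ≈ (-12.9, -67.3).
Distances from that point to each station vs reported:
  RCM: calculated 147.7 vs reported 147.7 → residual 0.0 km
  DUG: calculated 54.1 vs reported 24.7 → residual 29.4 km
  TON: calculated 114.2 vs reported 114.2 → residual 0.0 km
  PFO: calculated 96.7 vs reported 96.7 → residual 0.0 km
RCM, TON, PFO are mutually consistent (residuals ≈ 0); DUG is off by 29.4 km.

DUG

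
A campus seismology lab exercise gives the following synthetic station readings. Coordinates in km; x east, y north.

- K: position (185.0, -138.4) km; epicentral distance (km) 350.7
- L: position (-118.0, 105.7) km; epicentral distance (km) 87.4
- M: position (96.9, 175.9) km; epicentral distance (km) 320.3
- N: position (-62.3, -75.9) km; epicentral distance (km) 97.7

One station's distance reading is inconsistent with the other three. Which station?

Solve using three stations at a time. Using K, M, N (subtract circle equations pairwise → linear system) gives (x, y) ≈ (-148.5, -29.9).
Distances from that point to each station vs reported:
  K: calculated 350.7 vs reported 350.7 → residual 0.0 km
  L: calculated 139.0 vs reported 87.4 → residual 51.6 km
  M: calculated 320.3 vs reported 320.3 → residual 0.0 km
  N: calculated 97.7 vs reported 97.7 → residual 0.0 km
K, M, N are mutually consistent (residuals ≈ 0); L is off by 51.6 km.

L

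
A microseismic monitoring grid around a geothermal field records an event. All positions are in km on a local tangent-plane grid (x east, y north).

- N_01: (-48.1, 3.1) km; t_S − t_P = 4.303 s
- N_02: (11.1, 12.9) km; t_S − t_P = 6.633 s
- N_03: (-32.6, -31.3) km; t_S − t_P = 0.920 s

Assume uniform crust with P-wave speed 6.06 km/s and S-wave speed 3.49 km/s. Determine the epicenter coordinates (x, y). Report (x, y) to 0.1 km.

Distance from S−P lag: d = Δt · v_P v_S / (v_P − v_S) = Δt · (6.06·3.49)/(6.06−3.49) ≈ 8.2293·Δt.
So d_N_01 = 35.41, d_N_02 = 54.59, d_N_03 = 7.57 km.
Circle about each station: (x + 48.1)² + (y − 3.1)² = 35.41²; (x − 11.1)² + (y − 12.9)² = 54.59²; (x + 32.6)² + (y + 31.3)² = 7.57².
Subtracting pairs of circle equations eliminates x²+y² and gives linear equations (the radical axes):
118.4 x + 19.6 y = -3759.80
31.0 x − 68.8 y = 915.79
Solving the 2×2 system: x ≈ -27.5, y ≈ -25.7 km.
Check against N_01 (with the unrounded x, y): √((x + 48.1)²+(y − 3.1)²) = 35.41 ≈ 35.41 km. ✓

(-27.5, -25.7)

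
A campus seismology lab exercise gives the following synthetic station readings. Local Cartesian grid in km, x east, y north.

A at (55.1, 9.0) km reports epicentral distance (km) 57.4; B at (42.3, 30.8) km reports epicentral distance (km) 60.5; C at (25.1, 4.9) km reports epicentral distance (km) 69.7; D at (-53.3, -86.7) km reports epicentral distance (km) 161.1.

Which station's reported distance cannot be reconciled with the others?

Solve using three stations at a time. Using B, C, D (subtract circle equations pairwise → linear system) gives (x, y) ≈ (-6.1, 67.4).
Distances from that point to each station vs reported:
  A: calculated 84.6 vs reported 57.4 → residual 27.2 km
  B: calculated 60.7 vs reported 60.5 → residual 0.2 km
  C: calculated 69.9 vs reported 69.7 → residual 0.2 km
  D: calculated 161.2 vs reported 161.1 → residual 0.1 km
B, C, D are mutually consistent (residuals ≈ 0); A is off by 27.2 km.

A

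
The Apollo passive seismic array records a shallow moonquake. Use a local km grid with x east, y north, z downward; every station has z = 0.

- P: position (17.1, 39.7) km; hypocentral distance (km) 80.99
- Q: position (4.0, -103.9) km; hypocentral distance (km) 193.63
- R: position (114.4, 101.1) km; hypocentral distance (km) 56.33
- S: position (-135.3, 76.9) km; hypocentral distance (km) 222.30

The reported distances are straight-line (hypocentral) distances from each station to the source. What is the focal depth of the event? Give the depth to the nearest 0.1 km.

Each station gives a sphere (x−x_i)² + (y−y_i)² + z² = d_i² (stations at z=0).
Subtracting the P sphere from Q and R: z² cancels, leaving linear equations in x and y:
-26.2 x − 287.2 y = -21990.49
194.6 x + 122.8 y = 24826.38
Solving: x ≈ 84.100, y ≈ 68.896 km (keep extra digits for the depth step; rounded: 84.1, 68.9).
Then from the P sphere: z² = 80.99² − (x − 17.1)² − (y − 39.7)² with x = 84.100, y = 68.896, so z ≈ 34.899 ≈ 34.9 km.

34.9 km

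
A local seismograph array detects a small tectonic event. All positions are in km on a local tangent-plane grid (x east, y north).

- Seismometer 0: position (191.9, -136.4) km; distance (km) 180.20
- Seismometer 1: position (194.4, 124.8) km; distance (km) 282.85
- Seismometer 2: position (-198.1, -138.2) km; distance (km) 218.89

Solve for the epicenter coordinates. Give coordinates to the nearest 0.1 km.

(16.5, -95.1)

Circle about each station: (x − 191.9)² + (y + 136.4)² = 180.20²; (x − 194.4)² + (y − 124.8)² = 282.85²; (x + 198.1)² + (y + 138.2)² = 218.89².
Subtracting the Seismometer 0 equation from the Seismometer 1 and Seismometer 2 equations removes the quadratic terms:
5.0 x + 522.4 y = -49596.25
-780.0 x − 3.6 y = -12528.51
Solving the 2×2 system: x ≈ 16.5, y ≈ -95.1 km.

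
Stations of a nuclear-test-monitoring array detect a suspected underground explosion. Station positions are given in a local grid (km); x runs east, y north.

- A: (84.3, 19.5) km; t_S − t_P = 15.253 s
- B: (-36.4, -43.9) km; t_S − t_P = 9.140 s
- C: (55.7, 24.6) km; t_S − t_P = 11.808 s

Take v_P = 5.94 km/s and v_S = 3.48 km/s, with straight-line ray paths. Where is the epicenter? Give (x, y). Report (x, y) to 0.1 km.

Distance from S−P lag: d = Δt · v_P v_S / (v_P − v_S) = Δt · (5.94·3.48)/(5.94−3.48) ≈ 8.4029·Δt.
So d_A = 128.17, d_B = 76.80, d_C = 99.22 km.
Circle about each station: (x − 84.3)² + (y − 19.5)² = 128.17²; (x + 36.4)² + (y + 43.9)² = 76.80²; (x − 55.7)² + (y − 24.6)² = 99.22².
Subtracting pairs of circle equations eliminates x²+y² and gives linear equations (the radical axes):
-241.4 x − 126.8 y = 6294.74
-57.2 x + 10.2 y = 2803.85
Solving the 2×2 system: x ≈ -43.2, y ≈ 32.6 km.
Check against A (with the unrounded x, y): √((x − 84.3)²+(y − 19.5)²) = 128.18 ≈ 128.17 km. ✓

x ≈ -43.2 km, y ≈ 32.6 km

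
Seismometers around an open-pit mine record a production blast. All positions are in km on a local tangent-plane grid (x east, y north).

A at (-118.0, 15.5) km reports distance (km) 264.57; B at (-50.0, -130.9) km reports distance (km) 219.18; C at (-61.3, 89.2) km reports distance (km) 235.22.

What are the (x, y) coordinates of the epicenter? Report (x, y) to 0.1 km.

(143.1, -27.2)

Circle about each station: (x + 118.0)² + (y − 15.5)² = 264.57²; (x + 50.0)² + (y + 130.9)² = 219.18²; (x + 61.3)² + (y − 89.2)² = 235.22².
Subtracting pairs of circle equations eliminates x²+y² and gives linear equations (the radical axes):
136.0 x − 292.8 y = 27427.97
113.4 x + 147.4 y = 12218.92
Solving the 2×2 system: x ≈ 143.1, y ≈ -27.2 km.
Check against A (with the unrounded x, y): √((x + 118.0)²+(y − 15.5)²) = 264.58 ≈ 264.57 km. ✓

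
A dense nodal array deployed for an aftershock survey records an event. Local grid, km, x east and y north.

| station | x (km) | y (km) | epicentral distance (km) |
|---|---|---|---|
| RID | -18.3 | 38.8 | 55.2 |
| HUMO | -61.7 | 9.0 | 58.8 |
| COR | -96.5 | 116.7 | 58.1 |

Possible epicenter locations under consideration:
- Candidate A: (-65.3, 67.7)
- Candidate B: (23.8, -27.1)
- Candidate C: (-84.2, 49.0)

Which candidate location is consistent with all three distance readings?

Candidate A

For each candidate, compare |candidate − station| to the reported distance:
Candidate A: residuals RID 0.0, HUMO 0.0, COR 0.0 → max 0.0 km
Candidate B: residuals RID 23.0, HUMO 34.0, COR 129.4 → max 129.4 km
Candidate C: residuals RID 11.5, HUMO 12.9, COR 10.7 → max 12.9 km
Only Candidate A has all residuals ≈ 0.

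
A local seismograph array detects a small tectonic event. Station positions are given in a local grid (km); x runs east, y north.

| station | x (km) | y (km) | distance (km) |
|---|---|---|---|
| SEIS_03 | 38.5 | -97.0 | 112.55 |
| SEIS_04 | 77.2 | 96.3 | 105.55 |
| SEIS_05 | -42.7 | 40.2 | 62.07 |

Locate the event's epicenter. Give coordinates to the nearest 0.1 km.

Circle about each station: (x − 38.5)² + (y + 97.0)² = 112.55²; (x − 77.2)² + (y − 96.3)² = 105.55²; (x + 42.7)² + (y − 40.2)² = 62.07².
Subtracting the SEIS_03 equation from the SEIS_04 and SEIS_05 equations removes the quadratic terms:
77.4 x + 386.6 y = 5868.98
-162.4 x + 274.4 y = 1362.90
Solving the 2×2 system: x ≈ 12.9, y ≈ 12.6 km.

12.9 km east, 12.6 km north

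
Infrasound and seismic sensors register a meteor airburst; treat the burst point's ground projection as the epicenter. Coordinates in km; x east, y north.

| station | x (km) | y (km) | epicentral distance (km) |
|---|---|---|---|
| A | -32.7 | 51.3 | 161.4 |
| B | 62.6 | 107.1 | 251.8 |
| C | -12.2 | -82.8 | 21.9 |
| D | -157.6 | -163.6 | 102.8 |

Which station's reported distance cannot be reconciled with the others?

Solve using three stations at a time. Using A, B, D (subtract circle equations pairwise → linear system) gives (x, y) ≈ (-73.2, -104.9).
Distances from that point to each station vs reported:
  A: calculated 161.4 vs reported 161.4 → residual 0.0 km
  B: calculated 251.8 vs reported 251.8 → residual 0.0 km
  C: calculated 64.9 vs reported 21.9 → residual 43.0 km
  D: calculated 102.8 vs reported 102.8 → residual 0.0 km
A, B, D are mutually consistent (residuals ≈ 0); C is off by 43.0 km.

C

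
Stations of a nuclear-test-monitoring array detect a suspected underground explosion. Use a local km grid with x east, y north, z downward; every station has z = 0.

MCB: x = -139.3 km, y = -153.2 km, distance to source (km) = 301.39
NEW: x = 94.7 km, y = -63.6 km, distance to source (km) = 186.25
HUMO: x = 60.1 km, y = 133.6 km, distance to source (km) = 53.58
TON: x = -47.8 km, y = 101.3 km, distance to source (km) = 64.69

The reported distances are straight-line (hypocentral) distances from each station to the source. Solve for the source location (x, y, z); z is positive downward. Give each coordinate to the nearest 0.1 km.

x ≈ 16.0 km, y ≈ 104.9 km, depth ≈ 10.1 km

Each station gives a sphere (x−x_i)² + (y−y_i)² + z² = d_i² (stations at z=0).
Subtracting the MCB sphere from NEW and HUMO: z² cancels, leaving linear equations in x and y:
468.0 x + 179.2 y = 26285.19
398.8 x + 573.6 y = 66551.36
Solving: x ≈ 15.997, y ≈ 104.902 km (keep extra digits for the depth step; rounded: 16.0, 104.9).
Then from the MCB sphere: z² = 301.39² − (x + 139.3)² − (y + 153.2)² with x = 15.997, y = 104.902, so z ≈ 10.106 ≈ 10.1 km.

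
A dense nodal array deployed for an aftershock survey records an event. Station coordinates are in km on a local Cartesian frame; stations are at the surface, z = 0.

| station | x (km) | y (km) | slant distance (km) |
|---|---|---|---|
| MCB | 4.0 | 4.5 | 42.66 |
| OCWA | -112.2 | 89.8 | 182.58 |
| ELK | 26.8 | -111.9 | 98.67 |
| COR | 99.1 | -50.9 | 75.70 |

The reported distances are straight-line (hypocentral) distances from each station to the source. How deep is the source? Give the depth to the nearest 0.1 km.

Each station gives a sphere (x−x_i)² + (y−y_i)² + z² = d_i² (stations at z=0).
Subtracting the MCB sphere from OCWA and ELK: z² cancels, leaving linear equations in x and y:
-232.4 x + 170.6 y = -10898.95
45.6 x − 232.8 y = 5287.71
Solving: x ≈ 35.300, y ≈ -15.799 km (keep extra digits for the depth step; rounded: 35.3, -15.8).
Then from the MCB sphere: z² = 42.66² − (x − 4.0)² − (y − 4.5)² with x = 35.300, y = -15.799, so z ≈ 20.691 ≈ 20.7 km.

depth ≈ 20.7 km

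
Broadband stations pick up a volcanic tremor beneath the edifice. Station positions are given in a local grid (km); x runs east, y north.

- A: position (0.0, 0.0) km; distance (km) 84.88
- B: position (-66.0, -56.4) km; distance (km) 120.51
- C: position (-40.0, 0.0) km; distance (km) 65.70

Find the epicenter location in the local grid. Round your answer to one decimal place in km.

x ≈ -56.1 km, y ≈ 63.7 km

Circle about each station: x² + y² = 84.88²; (x + 66.0)² + (y + 56.4)² = 120.51²; (x + 40.0)² + y² = 65.70².
Subtracting pairs of circle equations eliminates x²+y² and gives linear equations (the radical axes):
-132.0 x − 112.8 y = 218.91
-80.0 x + 0.0 y = 4488.12
Solving the 2×2 system: x ≈ -56.1, y ≈ 63.7 km.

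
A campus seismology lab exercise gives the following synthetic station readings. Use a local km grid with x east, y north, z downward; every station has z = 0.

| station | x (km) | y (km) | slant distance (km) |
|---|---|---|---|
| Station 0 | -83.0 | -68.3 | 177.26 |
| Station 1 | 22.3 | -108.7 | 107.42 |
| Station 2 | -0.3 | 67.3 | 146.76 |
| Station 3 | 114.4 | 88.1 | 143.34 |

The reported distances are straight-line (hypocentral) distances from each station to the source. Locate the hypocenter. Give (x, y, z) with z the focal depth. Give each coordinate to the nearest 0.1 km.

Each station gives a sphere (x−x_i)² + (y−y_i)² + z² = d_i² (stations at z=0).
Subtracting the Station 0 sphere from Station 1 and Station 2: z² cancels, leaving linear equations in x and y:
210.6 x − 80.8 y = 20641.14
165.4 x + 271.2 y = 2858.10
Solving: x ≈ 82.703, y ≈ -39.900 km (keep extra digits for the depth step; rounded: 82.7, -39.9).
Then from the Station 0 sphere: z² = 177.26² − (x + 83.0)² − (y + 68.3)² with x = 82.703, y = -39.900, so z ≈ 56.188 ≈ 56.2 km.

x ≈ 82.7 km, y ≈ -39.9 km, depth ≈ 56.2 km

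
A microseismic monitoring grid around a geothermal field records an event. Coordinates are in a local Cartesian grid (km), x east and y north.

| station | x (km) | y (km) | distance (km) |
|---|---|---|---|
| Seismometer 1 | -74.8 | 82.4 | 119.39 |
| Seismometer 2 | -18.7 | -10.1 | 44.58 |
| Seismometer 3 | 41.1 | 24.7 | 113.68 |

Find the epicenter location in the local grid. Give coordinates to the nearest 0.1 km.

Circle about each station: (x + 74.8)² + (y − 82.4)² = 119.39²; (x + 18.7)² + (y + 10.1)² = 44.58²; (x − 41.1)² + (y − 24.7)² = 113.68².
Subtracting the Seismometer 1 equation from the Seismometer 2 and Seismometer 3 equations removes the quadratic terms:
112.2 x − 185.0 y = 333.50
231.8 x − 115.4 y = -8754.67
Solving the 2×2 system: x ≈ -55.4, y ≈ -35.4 km.

-55.4 km east, -35.4 km north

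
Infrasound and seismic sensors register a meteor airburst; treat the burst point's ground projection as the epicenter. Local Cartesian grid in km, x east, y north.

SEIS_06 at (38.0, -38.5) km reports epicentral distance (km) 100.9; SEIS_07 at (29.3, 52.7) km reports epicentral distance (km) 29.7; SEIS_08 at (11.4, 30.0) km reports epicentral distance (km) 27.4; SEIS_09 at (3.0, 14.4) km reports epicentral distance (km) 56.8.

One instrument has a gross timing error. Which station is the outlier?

SEIS_09

Solve using three stations at a time. Using SEIS_06, SEIS_07, SEIS_08 (subtract circle equations pairwise → linear system) gives (x, y) ≈ (-0.4, 54.8).
Distances from that point to each station vs reported:
  SEIS_06: calculated 100.9 vs reported 100.9 → residual 0.0 km
  SEIS_07: calculated 29.8 vs reported 29.7 → residual 0.1 km
  SEIS_08: calculated 27.5 vs reported 27.4 → residual 0.1 km
  SEIS_09: calculated 40.6 vs reported 56.8 → residual 16.2 km
SEIS_06, SEIS_07, SEIS_08 are mutually consistent (residuals ≈ 0); SEIS_09 is off by 16.2 km.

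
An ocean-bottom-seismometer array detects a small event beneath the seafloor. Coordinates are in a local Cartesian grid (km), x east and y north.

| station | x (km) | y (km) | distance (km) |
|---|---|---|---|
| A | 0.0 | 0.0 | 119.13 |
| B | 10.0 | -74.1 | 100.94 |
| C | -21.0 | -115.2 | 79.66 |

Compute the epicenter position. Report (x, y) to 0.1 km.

x ≈ -90.9 km, y ≈ -77.0 km

Circle about each station: x² + y² = 119.13²; (x − 10.0)² + (y + 74.1)² = 100.94²; (x + 21.0)² + (y + 115.2)² = 79.66².
Subtracting pairs of circle equations eliminates x²+y² and gives linear equations (the radical axes):
20.0 x − 148.2 y = 9593.88
-42.0 x − 230.4 y = 21558.28
Solving the 2×2 system: x ≈ -90.9, y ≈ -77.0 km.
Check against A (with the unrounded x, y): √(x²+y²) = 119.12 ≈ 119.13 km. ✓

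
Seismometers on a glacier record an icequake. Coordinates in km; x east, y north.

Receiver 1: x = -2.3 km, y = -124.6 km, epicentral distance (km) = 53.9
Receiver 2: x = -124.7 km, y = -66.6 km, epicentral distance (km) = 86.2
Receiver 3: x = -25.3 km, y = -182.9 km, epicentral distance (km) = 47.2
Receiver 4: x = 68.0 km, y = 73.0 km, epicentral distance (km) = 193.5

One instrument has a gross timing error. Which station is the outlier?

Solve using three stations at a time. Using Receiver 1, Receiver 2, Receiver 4 (subtract circle equations pairwise → linear system) gives (x, y) ≈ (-40.9, -86.9).
Distances from that point to each station vs reported:
  Receiver 1: calculated 53.9 vs reported 53.9 → residual 0.0 km
  Receiver 2: calculated 86.2 vs reported 86.2 → residual 0.0 km
  Receiver 3: calculated 97.2 vs reported 47.2 → residual 50.0 km
  Receiver 4: calculated 193.5 vs reported 193.5 → residual 0.0 km
Receiver 1, Receiver 2, Receiver 4 are mutually consistent (residuals ≈ 0); Receiver 3 is off by 50.0 km.

Receiver 3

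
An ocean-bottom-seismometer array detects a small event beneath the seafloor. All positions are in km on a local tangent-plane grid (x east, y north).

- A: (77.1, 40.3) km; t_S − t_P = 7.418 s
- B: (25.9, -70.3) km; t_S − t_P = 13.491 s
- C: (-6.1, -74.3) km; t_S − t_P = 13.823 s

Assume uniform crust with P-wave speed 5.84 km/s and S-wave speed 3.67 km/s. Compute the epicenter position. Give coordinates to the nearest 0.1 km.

Distance from S−P lag: d = Δt · v_P v_S / (v_P − v_S) = Δt · (5.84·3.67)/(5.84−3.67) ≈ 9.8769·Δt.
So d_A = 73.27, d_B = 133.25, d_C = 136.53 km.
Circle about each station: (x − 77.1)² + (y − 40.3)² = 73.27²; (x − 25.9)² + (y + 70.3)² = 133.25²; (x + 6.1)² + (y + 74.3)² = 136.53².
Subtracting the A equation from the B and C equations removes the quadratic terms:
-102.4 x − 221.2 y = -14342.67
-166.4 x − 229.2 y = -15282.75
Solving the 2×2 system: x ≈ 7.0, y ≈ 61.6 km.

x ≈ 7.0 km, y ≈ 61.6 km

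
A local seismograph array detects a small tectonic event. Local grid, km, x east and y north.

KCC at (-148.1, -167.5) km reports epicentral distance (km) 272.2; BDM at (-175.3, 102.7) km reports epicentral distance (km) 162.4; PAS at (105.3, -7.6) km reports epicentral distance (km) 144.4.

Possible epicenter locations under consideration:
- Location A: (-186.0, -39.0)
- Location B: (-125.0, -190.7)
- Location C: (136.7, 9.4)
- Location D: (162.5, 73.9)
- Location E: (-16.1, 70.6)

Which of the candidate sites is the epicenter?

For each candidate, compare |candidate − station| to the reported distance:
Location A: residuals KCC 138.2, BDM 20.3, PAS 148.6 → max 148.6 km
Location B: residuals KCC 239.5, BDM 135.3, PAS 149.8 → max 239.5 km
Location C: residuals KCC 63.1, BDM 163.3, PAS 108.7 → max 163.3 km
Location D: residuals KCC 121.2, BDM 176.6, PAS 44.8 → max 176.6 km
Location E: residuals KCC 0.0, BDM 0.0, PAS 0.0 → max 0.0 km
Only Location E has all residuals ≈ 0.

Location E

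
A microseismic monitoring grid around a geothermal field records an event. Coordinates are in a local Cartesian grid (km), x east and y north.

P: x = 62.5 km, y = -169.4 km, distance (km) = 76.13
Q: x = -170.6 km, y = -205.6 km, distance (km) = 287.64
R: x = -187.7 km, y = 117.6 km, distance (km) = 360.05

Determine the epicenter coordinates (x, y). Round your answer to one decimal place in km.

Circle about each station: (x − 62.5)² + (y + 169.4)² = 76.13²; (x + 170.6)² + (y + 205.6)² = 287.64²; (x + 187.7)² + (y − 117.6)² = 360.05².
Subtracting pairs of circle equations eliminates x²+y² and gives linear equations (the radical axes):
-466.2 x − 72.4 y = -38167.88
-500.4 x + 574.0 y = -107381.79
Solving the 2×2 system: x ≈ 97.7, y ≈ -101.9 km.
Check against P (with the unrounded x, y): √((x − 62.5)²+(y + 169.4)²) = 76.12 ≈ 76.13 km. ✓

97.7 km east, -101.9 km north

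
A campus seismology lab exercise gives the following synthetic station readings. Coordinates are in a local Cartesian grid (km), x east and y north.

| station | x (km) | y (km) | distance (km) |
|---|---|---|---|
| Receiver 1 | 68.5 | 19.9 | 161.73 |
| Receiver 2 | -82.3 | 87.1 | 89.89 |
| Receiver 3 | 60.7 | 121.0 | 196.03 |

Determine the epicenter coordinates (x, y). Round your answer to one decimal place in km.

Circle about each station: (x − 68.5)² + (y − 19.9)² = 161.73²; (x + 82.3)² + (y − 87.1)² = 89.89²; (x − 60.7)² + (y − 121.0)² = 196.03².
Subtracting the Receiver 1 equation from the Receiver 2 and Receiver 3 equations removes the quadratic terms:
-301.6 x + 134.4 y = 27347.82
-15.6 x + 202.2 y = 966.06
Solving the 2×2 system: x ≈ -91.7, y ≈ -2.3 km.

x ≈ -91.7 km, y ≈ -2.3 km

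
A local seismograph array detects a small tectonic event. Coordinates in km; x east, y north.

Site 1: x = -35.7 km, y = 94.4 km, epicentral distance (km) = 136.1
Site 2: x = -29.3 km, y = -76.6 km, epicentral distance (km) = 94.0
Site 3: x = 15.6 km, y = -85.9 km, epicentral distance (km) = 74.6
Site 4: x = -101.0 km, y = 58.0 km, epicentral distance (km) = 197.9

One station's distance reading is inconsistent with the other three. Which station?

Site 4

Solve using three stations at a time. Using Site 1, Site 2, Site 3 (subtract circle equations pairwise → linear system) gives (x, y) ≈ (43.0, -16.6).
Distances from that point to each station vs reported:
  Site 1: calculated 136.0 vs reported 136.1 → residual 0.1 km
  Site 2: calculated 93.9 vs reported 94.0 → residual 0.1 km
  Site 3: calculated 74.5 vs reported 74.6 → residual 0.1 km
  Site 4: calculated 162.1 vs reported 197.9 → residual 35.8 km
Site 1, Site 2, Site 3 are mutually consistent (residuals ≈ 0); Site 4 is off by 35.8 km.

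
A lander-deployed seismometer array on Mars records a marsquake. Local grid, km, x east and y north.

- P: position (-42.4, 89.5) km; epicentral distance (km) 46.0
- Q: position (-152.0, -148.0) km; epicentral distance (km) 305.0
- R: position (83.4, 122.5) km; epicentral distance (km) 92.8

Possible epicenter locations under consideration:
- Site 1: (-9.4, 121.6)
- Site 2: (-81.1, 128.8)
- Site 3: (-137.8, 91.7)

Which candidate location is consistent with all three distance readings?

Site 1

For each candidate, compare |candidate − station| to the reported distance:
Site 1: residuals P 0.0, Q 0.0, R 0.0 → max 0.0 km
Site 2: residuals P 9.2, Q 19.3, R 71.8 → max 71.8 km
Site 3: residuals P 49.4, Q 64.9, R 130.5 → max 130.5 km
Only Site 1 has all residuals ≈ 0.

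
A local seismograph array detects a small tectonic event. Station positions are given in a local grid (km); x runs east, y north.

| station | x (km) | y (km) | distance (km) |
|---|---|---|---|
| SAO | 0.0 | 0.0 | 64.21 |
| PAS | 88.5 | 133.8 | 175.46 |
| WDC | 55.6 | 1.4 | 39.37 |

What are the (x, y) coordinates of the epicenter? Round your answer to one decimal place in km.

Circle about each station: x² + y² = 64.21²; (x − 88.5)² + (y − 133.8)² = 175.46²; (x − 55.6)² + (y − 1.4)² = 39.37².
Subtracting the SAO equation from the PAS and WDC equations removes the quadratic terms:
177.0 x + 267.6 y = -928.60
111.2 x + 2.8 y = 5666.25
Solving the 2×2 system: x ≈ 51.9, y ≈ -37.8 km.

51.9 km east, -37.8 km north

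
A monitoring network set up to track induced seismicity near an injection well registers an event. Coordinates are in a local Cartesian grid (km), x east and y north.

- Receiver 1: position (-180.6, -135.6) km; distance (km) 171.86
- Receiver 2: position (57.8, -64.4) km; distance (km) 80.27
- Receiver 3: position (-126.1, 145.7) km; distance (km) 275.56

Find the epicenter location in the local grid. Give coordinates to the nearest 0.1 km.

Circle about each station: (x + 180.6)² + (y + 135.6)² = 171.86²; (x − 57.8)² + (y + 64.4)² = 80.27²; (x + 126.1)² + (y − 145.7)² = 275.56².
Subtracting the Receiver 1 equation from the Receiver 2 and Receiver 3 equations removes the quadratic terms:
476.8 x + 142.4 y = -20422.93
109.0 x + 562.6 y = -60271.47
Solving the 2×2 system: x ≈ -11.5, y ≈ -104.9 km.
Check against Receiver 1 (with the unrounded x, y): √((x + 180.6)²+(y + 135.6)²) = 171.86 ≈ 171.86 km. ✓

-11.5 km east, -104.9 km north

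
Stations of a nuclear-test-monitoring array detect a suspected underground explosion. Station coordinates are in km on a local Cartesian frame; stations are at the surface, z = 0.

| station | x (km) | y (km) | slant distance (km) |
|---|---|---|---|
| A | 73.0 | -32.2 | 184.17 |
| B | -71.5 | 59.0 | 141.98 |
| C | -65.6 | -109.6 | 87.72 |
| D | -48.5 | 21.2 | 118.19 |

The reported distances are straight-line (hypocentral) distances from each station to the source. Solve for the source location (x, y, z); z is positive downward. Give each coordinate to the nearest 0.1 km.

Each station gives a sphere (x−x_i)² + (y−y_i)² + z² = d_i² (stations at z=0).
Subtracting the A sphere from B and C: z² cancels, leaving linear equations in x and y:
-289.0 x + 182.4 y = 15987.68
-277.2 x − 154.8 y = 36173.47
Solving: x ≈ -95.205, y ≈ -63.195 km (keep extra digits for the depth step; rounded: -95.2, -63.2).
Then from the A sphere: z² = 184.17² − (x − 73.0)² − (y + 32.2)² with x = -95.205, y = -63.195, so z ≈ 68.301 ≈ 68.3 km.
Check against D (with the unrounded solution): distance 118.19 ≈ 118.19 km. ✓

x ≈ -95.2 km, y ≈ -63.2 km, depth ≈ 68.3 km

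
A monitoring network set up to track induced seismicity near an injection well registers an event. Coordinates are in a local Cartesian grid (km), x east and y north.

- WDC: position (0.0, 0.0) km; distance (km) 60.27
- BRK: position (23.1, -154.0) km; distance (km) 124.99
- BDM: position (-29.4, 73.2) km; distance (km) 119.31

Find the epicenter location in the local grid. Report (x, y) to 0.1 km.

Circle about each station: x² + y² = 60.27²; (x − 23.1)² + (y + 154.0)² = 124.99²; (x + 29.4)² + (y − 73.2)² = 119.31².
Subtracting the WDC equation from the BRK and BDM equations removes the quadratic terms:
46.2 x − 308.0 y = 12259.58
-58.8 x + 146.4 y = -4379.80
Solving the 2×2 system: x ≈ -39.3, y ≈ -45.7 km.

-39.3 km east, -45.7 km north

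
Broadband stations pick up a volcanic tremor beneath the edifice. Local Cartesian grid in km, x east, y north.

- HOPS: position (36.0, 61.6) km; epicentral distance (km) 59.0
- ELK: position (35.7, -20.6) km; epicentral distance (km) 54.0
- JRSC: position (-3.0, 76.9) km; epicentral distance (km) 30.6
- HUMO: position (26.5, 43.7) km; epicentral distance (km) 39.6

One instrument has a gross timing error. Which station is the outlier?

JRSC

Solve using three stations at a time. Using HOPS, ELK, HUMO (subtract circle equations pairwise → linear system) gives (x, y) ≈ (-2.6, 17.2).
Distances from that point to each station vs reported:
  HOPS: calculated 58.9 vs reported 59.0 → residual 0.1 km
  ELK: calculated 53.8 vs reported 54.0 → residual 0.2 km
  JRSC: calculated 59.7 vs reported 30.6 → residual 29.1 km
  HUMO: calculated 39.4 vs reported 39.6 → residual 0.2 km
HOPS, ELK, HUMO are mutually consistent (residuals ≈ 0); JRSC is off by 29.1 km.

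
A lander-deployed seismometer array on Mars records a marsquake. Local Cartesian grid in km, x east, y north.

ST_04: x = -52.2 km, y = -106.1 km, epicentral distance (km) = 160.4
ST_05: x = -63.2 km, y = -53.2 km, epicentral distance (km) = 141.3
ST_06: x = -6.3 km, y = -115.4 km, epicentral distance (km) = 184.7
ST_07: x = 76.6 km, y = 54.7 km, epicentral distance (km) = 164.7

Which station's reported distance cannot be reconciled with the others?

ST_05

Solve using three stations at a time. Using ST_04, ST_06, ST_07 (subtract circle equations pairwise → linear system) gives (x, y) ≈ (-88.0, 50.2).
Distances from that point to each station vs reported:
  ST_04: calculated 160.3 vs reported 160.4 → residual 0.1 km
  ST_05: calculated 106.3 vs reported 141.3 → residual 35.0 km
  ST_06: calculated 184.7 vs reported 184.7 → residual 0.0 km
  ST_07: calculated 164.6 vs reported 164.7 → residual 0.1 km
ST_04, ST_06, ST_07 are mutually consistent (residuals ≈ 0); ST_05 is off by 35.0 km.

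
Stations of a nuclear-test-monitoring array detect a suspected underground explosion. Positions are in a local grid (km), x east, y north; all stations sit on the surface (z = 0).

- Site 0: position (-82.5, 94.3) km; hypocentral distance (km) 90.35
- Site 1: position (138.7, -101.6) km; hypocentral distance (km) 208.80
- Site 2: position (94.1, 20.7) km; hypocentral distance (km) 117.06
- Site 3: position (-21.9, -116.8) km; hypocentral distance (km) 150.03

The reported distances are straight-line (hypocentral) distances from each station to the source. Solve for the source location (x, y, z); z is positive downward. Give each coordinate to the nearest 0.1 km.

x ≈ -20.6 km, y ≈ 31.8 km, depth ≈ 20.6 km

Each station gives a sphere (x−x_i)² + (y−y_i)² + z² = d_i² (stations at z=0).
Subtracting the Site 0 sphere from Site 1 and Site 2: z² cancels, leaving linear equations in x and y:
442.4 x − 391.8 y = -21572.81
353.2 x − 147.2 y = -11955.36
Solving: x ≈ -20.592, y ≈ 31.810 km (keep extra digits for the depth step; rounded: -20.6, 31.8).
Then from the Site 0 sphere: z² = 90.35² − (x + 82.5)² − (y − 94.3)² with x = -20.592, y = 31.810, so z ≈ 20.628 ≈ 20.6 km.
Check against Site 3 (with the unrounded solution): distance 150.04 ≈ 150.03 km. ✓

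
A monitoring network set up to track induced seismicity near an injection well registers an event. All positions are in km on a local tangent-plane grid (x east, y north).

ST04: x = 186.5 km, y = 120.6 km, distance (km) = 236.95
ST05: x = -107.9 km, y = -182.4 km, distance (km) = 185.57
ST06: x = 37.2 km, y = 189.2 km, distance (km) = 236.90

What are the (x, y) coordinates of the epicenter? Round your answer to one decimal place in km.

Circle about each station: (x − 186.5)² + (y − 120.6)² = 236.95²; (x + 107.9)² + (y + 182.4)² = 185.57²; (x − 37.2)² + (y − 189.2)² = 236.90².
Subtracting the ST04 equation from the ST05 and ST06 equations removes the quadratic terms:
-588.8 x − 606.0 y = 17294.64
-298.6 x + 137.2 y = -12122.44
Solving the 2×2 system: x ≈ 19.0, y ≈ -47.0 km.
Check against ST04 (with the unrounded x, y): √((x − 186.5)²+(y − 120.6)²) = 236.95 ≈ 236.95 km. ✓

(19.0, -47.0)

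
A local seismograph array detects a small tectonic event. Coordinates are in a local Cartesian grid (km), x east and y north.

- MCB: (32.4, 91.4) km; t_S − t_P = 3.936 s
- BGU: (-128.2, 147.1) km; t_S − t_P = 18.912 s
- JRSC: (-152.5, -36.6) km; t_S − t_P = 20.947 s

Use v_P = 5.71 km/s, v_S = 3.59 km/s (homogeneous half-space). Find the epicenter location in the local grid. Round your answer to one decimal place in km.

x ≈ 28.9 km, y ≈ 53.5 km

Distance from S−P lag: d = Δt · v_P v_S / (v_P − v_S) = Δt · (5.71·3.59)/(5.71−3.59) ≈ 9.6693·Δt.
So d_MCB = 38.06, d_BGU = 182.87, d_JRSC = 202.54 km.
Circle about each station: (x − 32.4)² + (y − 91.4)² = 38.06²; (x + 128.2)² + (y − 147.1)² = 182.87²; (x + 152.5)² + (y + 36.6)² = 202.54².
Subtracting the MCB equation from the BGU and JRSC equations removes the quadratic terms:
-321.2 x + 111.4 y = -3322.94
-369.8 x − 256.0 y = -24381.80
Solving the 2×2 system: x ≈ 28.9, y ≈ 53.5 km.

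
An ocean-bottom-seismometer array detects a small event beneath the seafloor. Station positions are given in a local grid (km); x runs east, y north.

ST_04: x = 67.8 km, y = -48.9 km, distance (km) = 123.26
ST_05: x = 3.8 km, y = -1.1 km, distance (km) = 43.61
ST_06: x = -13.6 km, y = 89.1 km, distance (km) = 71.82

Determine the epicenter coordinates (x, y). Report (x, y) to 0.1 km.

Circle about each station: (x − 67.8)² + (y + 48.9)² = 123.26²; (x − 3.8)² + (y + 1.1)² = 43.61²; (x + 13.6)² + (y − 89.1)² = 71.82².
Subtracting the ST_04 equation from the ST_05 and ST_06 equations removes the quadratic terms:
-128.0 x + 95.6 y = 6318.80
-162.8 x + 276.0 y = 11170.64
Solving the 2×2 system: x ≈ -34.2, y ≈ 20.3 km.

-34.2 km east, 20.3 km north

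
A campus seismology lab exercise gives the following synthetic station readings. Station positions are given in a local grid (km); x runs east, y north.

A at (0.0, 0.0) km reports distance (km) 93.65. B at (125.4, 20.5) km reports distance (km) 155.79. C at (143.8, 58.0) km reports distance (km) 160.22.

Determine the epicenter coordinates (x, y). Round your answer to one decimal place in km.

Circle about each station: x² + y² = 93.65²; (x − 125.4)² + (y − 20.5)² = 155.79²; (x − 143.8)² + (y − 58.0)² = 160.22².
Subtracting pairs of circle equations eliminates x²+y² and gives linear equations (the radical axes):
250.8 x + 41.0 y = 645.21
287.6 x + 116.0 y = 7142.31
Solving the 2×2 system: x ≈ -12.6, y ≈ 92.8 km.

(-12.6, 92.8)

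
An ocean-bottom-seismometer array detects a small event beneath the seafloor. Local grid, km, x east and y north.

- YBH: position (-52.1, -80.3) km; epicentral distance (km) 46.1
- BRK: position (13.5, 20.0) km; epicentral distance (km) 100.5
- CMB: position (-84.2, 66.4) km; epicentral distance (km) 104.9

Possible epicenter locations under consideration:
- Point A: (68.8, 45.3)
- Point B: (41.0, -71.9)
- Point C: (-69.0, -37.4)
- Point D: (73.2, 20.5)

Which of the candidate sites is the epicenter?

For each candidate, compare |candidate − station| to the reported distance:
Point A: residuals YBH 128.2, BRK 39.7, CMB 49.5 → max 128.2 km
Point B: residuals YBH 47.4, BRK 4.6, CMB 81.7 → max 81.7 km
Point C: residuals YBH 0.0, BRK 0.0, CMB 0.0 → max 0.0 km
Point D: residuals YBH 114.7, BRK 40.8, CMB 59.1 → max 114.7 km
Only Point C has all residuals ≈ 0.

Point C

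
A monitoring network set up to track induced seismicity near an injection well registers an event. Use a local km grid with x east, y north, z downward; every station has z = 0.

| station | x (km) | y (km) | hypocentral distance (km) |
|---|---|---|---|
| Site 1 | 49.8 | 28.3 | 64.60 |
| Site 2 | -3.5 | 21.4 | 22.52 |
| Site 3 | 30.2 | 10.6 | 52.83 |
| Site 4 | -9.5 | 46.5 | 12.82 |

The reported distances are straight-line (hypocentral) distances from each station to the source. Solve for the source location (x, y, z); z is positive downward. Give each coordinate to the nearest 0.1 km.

Each station gives a sphere (x−x_i)² + (y−y_i)² + z² = d_i² (stations at z=0).
Subtracting the Site 1 sphere from Site 2 and Site 3: z² cancels, leaving linear equations in x and y:
-106.6 x − 13.8 y = 855.29
-39.2 x − 35.4 y = -874.38
Solving: x ≈ -13.099, y ≈ 39.205 km (keep extra digits for the depth step; rounded: -13.1, 39.2).
Then from the Site 1 sphere: z² = 64.60² − (x − 49.8)² − (y − 28.3)² with x = -13.099, y = 39.205, so z ≈ 9.897 ≈ 9.9 km.

x ≈ -13.1 km, y ≈ 39.2 km, depth ≈ 9.9 km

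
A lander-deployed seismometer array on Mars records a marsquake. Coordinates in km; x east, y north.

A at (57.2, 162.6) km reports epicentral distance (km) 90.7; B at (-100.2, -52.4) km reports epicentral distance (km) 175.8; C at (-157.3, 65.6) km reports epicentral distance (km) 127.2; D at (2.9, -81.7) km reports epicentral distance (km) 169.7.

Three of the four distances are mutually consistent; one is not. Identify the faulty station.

Solve using three stations at a time. Using A, B, D (subtract circle equations pairwise → linear system) gives (x, y) ≈ (5.6, 88.0).
Distances from that point to each station vs reported:
  A: calculated 90.7 vs reported 90.7 → residual 0.0 km
  B: calculated 175.8 vs reported 175.8 → residual 0.0 km
  C: calculated 164.5 vs reported 127.2 → residual 37.3 km
  D: calculated 169.7 vs reported 169.7 → residual 0.0 km
A, B, D are mutually consistent (residuals ≈ 0); C is off by 37.3 km.

C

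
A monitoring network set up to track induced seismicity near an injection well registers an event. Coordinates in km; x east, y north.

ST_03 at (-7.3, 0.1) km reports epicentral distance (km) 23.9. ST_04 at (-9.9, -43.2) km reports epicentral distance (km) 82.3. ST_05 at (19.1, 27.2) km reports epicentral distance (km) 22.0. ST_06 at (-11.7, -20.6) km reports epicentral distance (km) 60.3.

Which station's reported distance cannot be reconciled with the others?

Solve using three stations at a time. Using ST_04, ST_05, ST_06 (subtract circle equations pairwise → linear system) gives (x, y) ≈ (0.4, 38.4).
Distances from that point to each station vs reported:
  ST_03: calculated 39.1 vs reported 23.9 → residual 15.2 km
  ST_04: calculated 82.2 vs reported 82.3 → residual 0.1 km
  ST_05: calculated 21.8 vs reported 22.0 → residual 0.2 km
  ST_06: calculated 60.2 vs reported 60.3 → residual 0.1 km
ST_04, ST_05, ST_06 are mutually consistent (residuals ≈ 0); ST_03 is off by 15.2 km.

ST_03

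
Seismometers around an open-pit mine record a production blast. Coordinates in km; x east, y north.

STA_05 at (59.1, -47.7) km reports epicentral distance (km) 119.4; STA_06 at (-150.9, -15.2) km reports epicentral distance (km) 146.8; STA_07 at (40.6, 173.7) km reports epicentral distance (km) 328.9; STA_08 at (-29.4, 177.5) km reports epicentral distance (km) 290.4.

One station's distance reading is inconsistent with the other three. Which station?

STA_07

Solve using three stations at a time. Using STA_05, STA_06, STA_08 (subtract circle equations pairwise → linear system) gives (x, y) ≈ (-41.1, -112.7).
Distances from that point to each station vs reported:
  STA_05: calculated 119.4 vs reported 119.4 → residual 0.0 km
  STA_06: calculated 146.8 vs reported 146.8 → residual 0.0 km
  STA_07: calculated 297.8 vs reported 328.9 → residual 31.1 km
  STA_08: calculated 290.4 vs reported 290.4 → residual 0.0 km
STA_05, STA_06, STA_08 are mutually consistent (residuals ≈ 0); STA_07 is off by 31.1 km.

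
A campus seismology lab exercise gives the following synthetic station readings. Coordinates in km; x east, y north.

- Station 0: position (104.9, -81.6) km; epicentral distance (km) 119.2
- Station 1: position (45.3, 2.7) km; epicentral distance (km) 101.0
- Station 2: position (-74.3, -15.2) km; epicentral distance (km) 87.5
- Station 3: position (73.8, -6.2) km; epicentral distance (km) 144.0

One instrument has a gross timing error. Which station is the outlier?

Solve using three stations at a time. Using Station 0, Station 1, Station 2 (subtract circle equations pairwise → linear system) gives (x, y) ≈ (-14.3, -78.9).
Distances from that point to each station vs reported:
  Station 0: calculated 119.2 vs reported 119.2 → residual 0.0 km
  Station 1: calculated 101.0 vs reported 101.0 → residual 0.0 km
  Station 2: calculated 87.5 vs reported 87.5 → residual 0.0 km
  Station 3: calculated 114.2 vs reported 144.0 → residual 29.8 km
Station 0, Station 1, Station 2 are mutually consistent (residuals ≈ 0); Station 3 is off by 29.8 km.

Station 3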